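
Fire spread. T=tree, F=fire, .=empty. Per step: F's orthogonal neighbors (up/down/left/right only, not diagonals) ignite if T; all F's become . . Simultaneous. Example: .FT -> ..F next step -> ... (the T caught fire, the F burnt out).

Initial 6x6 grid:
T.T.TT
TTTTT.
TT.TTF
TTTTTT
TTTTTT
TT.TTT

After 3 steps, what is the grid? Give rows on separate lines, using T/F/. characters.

Step 1: 2 trees catch fire, 1 burn out
  T.T.TT
  TTTTT.
  TT.TF.
  TTTTTF
  TTTTTT
  TT.TTT
Step 2: 4 trees catch fire, 2 burn out
  T.T.TT
  TTTTF.
  TT.F..
  TTTTF.
  TTTTTF
  TT.TTT
Step 3: 5 trees catch fire, 4 burn out
  T.T.FT
  TTTF..
  TT....
  TTTF..
  TTTTF.
  TT.TTF

T.T.FT
TTTF..
TT....
TTTF..
TTTTF.
TT.TTF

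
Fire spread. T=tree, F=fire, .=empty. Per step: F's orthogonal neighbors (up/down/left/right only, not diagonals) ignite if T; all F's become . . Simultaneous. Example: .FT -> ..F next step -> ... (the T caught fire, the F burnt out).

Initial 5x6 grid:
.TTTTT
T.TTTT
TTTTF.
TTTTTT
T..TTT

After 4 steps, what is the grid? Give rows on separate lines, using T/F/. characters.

Step 1: 3 trees catch fire, 1 burn out
  .TTTTT
  T.TTFT
  TTTF..
  TTTTFT
  T..TTT
Step 2: 7 trees catch fire, 3 burn out
  .TTTFT
  T.TF.F
  TTF...
  TTTF.F
  T..TFT
Step 3: 7 trees catch fire, 7 burn out
  .TTF.F
  T.F...
  TF....
  TTF...
  T..F.F
Step 4: 3 trees catch fire, 7 burn out
  .TF...
  T.....
  F.....
  TF....
  T.....

.TF...
T.....
F.....
TF....
T.....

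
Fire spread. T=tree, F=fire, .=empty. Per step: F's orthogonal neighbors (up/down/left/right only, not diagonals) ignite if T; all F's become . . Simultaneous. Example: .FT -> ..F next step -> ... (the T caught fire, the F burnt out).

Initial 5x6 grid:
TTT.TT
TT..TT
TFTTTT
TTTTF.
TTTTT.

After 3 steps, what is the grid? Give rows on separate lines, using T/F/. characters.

Step 1: 7 trees catch fire, 2 burn out
  TTT.TT
  TF..TT
  F.FTFT
  TFTF..
  TTTTF.
Step 2: 9 trees catch fire, 7 burn out
  TFT.TT
  F...FT
  ...F.F
  F.F...
  TFTF..
Step 3: 6 trees catch fire, 9 burn out
  F.F.FT
  .....F
  ......
  ......
  F.F...

F.F.FT
.....F
......
......
F.F...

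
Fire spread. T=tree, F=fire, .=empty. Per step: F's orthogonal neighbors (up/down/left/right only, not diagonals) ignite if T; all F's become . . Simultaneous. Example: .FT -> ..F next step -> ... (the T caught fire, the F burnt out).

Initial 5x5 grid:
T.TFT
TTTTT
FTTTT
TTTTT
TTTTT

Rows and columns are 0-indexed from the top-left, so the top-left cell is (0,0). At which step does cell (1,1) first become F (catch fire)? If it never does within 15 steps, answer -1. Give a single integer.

Step 1: cell (1,1)='T' (+6 fires, +2 burnt)
Step 2: cell (1,1)='F' (+8 fires, +6 burnt)
  -> target ignites at step 2
Step 3: cell (1,1)='.' (+4 fires, +8 burnt)
Step 4: cell (1,1)='.' (+3 fires, +4 burnt)
Step 5: cell (1,1)='.' (+1 fires, +3 burnt)
Step 6: cell (1,1)='.' (+0 fires, +1 burnt)
  fire out at step 6

2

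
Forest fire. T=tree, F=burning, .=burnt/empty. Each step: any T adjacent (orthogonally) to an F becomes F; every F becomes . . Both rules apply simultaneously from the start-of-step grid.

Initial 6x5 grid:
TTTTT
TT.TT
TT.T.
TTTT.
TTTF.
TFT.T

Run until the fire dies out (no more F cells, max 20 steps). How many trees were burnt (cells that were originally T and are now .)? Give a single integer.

Answer: 21

Derivation:
Step 1: +5 fires, +2 burnt (F count now 5)
Step 2: +4 fires, +5 burnt (F count now 4)
Step 3: +3 fires, +4 burnt (F count now 3)
Step 4: +4 fires, +3 burnt (F count now 4)
Step 5: +4 fires, +4 burnt (F count now 4)
Step 6: +1 fires, +4 burnt (F count now 1)
Step 7: +0 fires, +1 burnt (F count now 0)
Fire out after step 7
Initially T: 22, now '.': 29
Total burnt (originally-T cells now '.'): 21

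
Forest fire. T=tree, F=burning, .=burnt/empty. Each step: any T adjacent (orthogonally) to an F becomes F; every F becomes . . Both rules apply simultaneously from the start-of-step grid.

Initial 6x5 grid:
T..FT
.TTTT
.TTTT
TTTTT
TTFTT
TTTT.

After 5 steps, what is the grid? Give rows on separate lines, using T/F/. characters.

Step 1: 6 trees catch fire, 2 burn out
  T...F
  .TTFT
  .TTTT
  TTFTT
  TF.FT
  TTFT.
Step 2: 10 trees catch fire, 6 burn out
  T....
  .TF.F
  .TFFT
  TF.FT
  F...F
  TF.F.
Step 3: 6 trees catch fire, 10 burn out
  T....
  .F...
  .F..F
  F...F
  .....
  F....
Step 4: 0 trees catch fire, 6 burn out
  T....
  .....
  .....
  .....
  .....
  .....
Step 5: 0 trees catch fire, 0 burn out
  T....
  .....
  .....
  .....
  .....
  .....

T....
.....
.....
.....
.....
.....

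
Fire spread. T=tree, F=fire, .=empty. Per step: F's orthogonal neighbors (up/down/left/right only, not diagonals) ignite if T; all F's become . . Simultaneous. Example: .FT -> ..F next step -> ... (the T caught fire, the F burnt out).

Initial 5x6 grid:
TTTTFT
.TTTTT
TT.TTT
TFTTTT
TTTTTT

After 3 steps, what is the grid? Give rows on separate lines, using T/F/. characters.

Step 1: 7 trees catch fire, 2 burn out
  TTTF.F
  .TTTFT
  TF.TTT
  F.FTTT
  TFTTTT
Step 2: 9 trees catch fire, 7 burn out
  TTF...
  .FTF.F
  F..TFT
  ...FTT
  F.FTTT
Step 3: 6 trees catch fire, 9 burn out
  TF....
  ..F...
  ...F.F
  ....FT
  ...FTT

TF....
..F...
...F.F
....FT
...FTT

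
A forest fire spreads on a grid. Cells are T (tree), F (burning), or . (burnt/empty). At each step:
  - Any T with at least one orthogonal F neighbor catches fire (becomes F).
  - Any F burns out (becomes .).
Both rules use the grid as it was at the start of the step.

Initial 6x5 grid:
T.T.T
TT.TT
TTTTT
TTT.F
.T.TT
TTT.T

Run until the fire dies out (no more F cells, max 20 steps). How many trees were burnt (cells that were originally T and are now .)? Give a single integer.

Step 1: +2 fires, +1 burnt (F count now 2)
Step 2: +4 fires, +2 burnt (F count now 4)
Step 3: +3 fires, +4 burnt (F count now 3)
Step 4: +2 fires, +3 burnt (F count now 2)
Step 5: +3 fires, +2 burnt (F count now 3)
Step 6: +3 fires, +3 burnt (F count now 3)
Step 7: +2 fires, +3 burnt (F count now 2)
Step 8: +2 fires, +2 burnt (F count now 2)
Step 9: +0 fires, +2 burnt (F count now 0)
Fire out after step 9
Initially T: 22, now '.': 29
Total burnt (originally-T cells now '.'): 21

Answer: 21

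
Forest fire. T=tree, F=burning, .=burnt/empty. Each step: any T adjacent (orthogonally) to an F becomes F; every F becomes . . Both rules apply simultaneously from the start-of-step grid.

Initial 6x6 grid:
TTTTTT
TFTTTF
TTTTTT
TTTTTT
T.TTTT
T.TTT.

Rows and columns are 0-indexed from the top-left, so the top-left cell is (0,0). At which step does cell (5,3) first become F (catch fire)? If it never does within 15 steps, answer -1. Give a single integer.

Step 1: cell (5,3)='T' (+7 fires, +2 burnt)
Step 2: cell (5,3)='T' (+9 fires, +7 burnt)
Step 3: cell (5,3)='T' (+6 fires, +9 burnt)
Step 4: cell (5,3)='T' (+4 fires, +6 burnt)
Step 5: cell (5,3)='T' (+4 fires, +4 burnt)
Step 6: cell (5,3)='F' (+1 fires, +4 burnt)
  -> target ignites at step 6
Step 7: cell (5,3)='.' (+0 fires, +1 burnt)
  fire out at step 7

6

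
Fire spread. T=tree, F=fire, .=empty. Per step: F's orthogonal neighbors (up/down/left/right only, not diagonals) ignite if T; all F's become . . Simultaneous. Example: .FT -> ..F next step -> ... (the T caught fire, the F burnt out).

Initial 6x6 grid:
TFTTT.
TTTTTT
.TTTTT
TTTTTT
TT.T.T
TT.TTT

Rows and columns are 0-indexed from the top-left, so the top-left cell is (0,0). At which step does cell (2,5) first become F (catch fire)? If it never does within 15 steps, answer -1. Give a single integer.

Step 1: cell (2,5)='T' (+3 fires, +1 burnt)
Step 2: cell (2,5)='T' (+4 fires, +3 burnt)
Step 3: cell (2,5)='T' (+4 fires, +4 burnt)
Step 4: cell (2,5)='T' (+5 fires, +4 burnt)
Step 5: cell (2,5)='T' (+5 fires, +5 burnt)
Step 6: cell (2,5)='F' (+4 fires, +5 burnt)
  -> target ignites at step 6
Step 7: cell (2,5)='.' (+2 fires, +4 burnt)
Step 8: cell (2,5)='.' (+2 fires, +2 burnt)
Step 9: cell (2,5)='.' (+1 fires, +2 burnt)
Step 10: cell (2,5)='.' (+0 fires, +1 burnt)
  fire out at step 10

6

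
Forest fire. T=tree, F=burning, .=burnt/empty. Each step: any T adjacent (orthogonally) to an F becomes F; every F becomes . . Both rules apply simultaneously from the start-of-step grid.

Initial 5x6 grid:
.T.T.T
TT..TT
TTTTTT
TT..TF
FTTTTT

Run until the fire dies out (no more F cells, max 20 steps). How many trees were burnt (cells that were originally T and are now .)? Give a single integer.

Step 1: +5 fires, +2 burnt (F count now 5)
Step 2: +6 fires, +5 burnt (F count now 6)
Step 3: +6 fires, +6 burnt (F count now 6)
Step 4: +2 fires, +6 burnt (F count now 2)
Step 5: +1 fires, +2 burnt (F count now 1)
Step 6: +0 fires, +1 burnt (F count now 0)
Fire out after step 6
Initially T: 21, now '.': 29
Total burnt (originally-T cells now '.'): 20

Answer: 20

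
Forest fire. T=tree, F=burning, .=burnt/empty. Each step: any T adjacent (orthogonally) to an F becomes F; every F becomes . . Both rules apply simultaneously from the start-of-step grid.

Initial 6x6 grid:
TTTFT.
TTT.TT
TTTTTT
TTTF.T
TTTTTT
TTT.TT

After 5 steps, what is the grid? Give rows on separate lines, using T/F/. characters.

Step 1: 5 trees catch fire, 2 burn out
  TTF.F.
  TTT.TT
  TTTFTT
  TTF..T
  TTTFTT
  TTT.TT
Step 2: 8 trees catch fire, 5 burn out
  TF....
  TTF.FT
  TTF.FT
  TF...T
  TTF.FT
  TTT.TT
Step 3: 10 trees catch fire, 8 burn out
  F.....
  TF...F
  TF...F
  F....T
  TF...F
  TTF.FT
Step 4: 6 trees catch fire, 10 burn out
  ......
  F.....
  F.....
  .....F
  F.....
  TF...F
Step 5: 1 trees catch fire, 6 burn out
  ......
  ......
  ......
  ......
  ......
  F.....

......
......
......
......
......
F.....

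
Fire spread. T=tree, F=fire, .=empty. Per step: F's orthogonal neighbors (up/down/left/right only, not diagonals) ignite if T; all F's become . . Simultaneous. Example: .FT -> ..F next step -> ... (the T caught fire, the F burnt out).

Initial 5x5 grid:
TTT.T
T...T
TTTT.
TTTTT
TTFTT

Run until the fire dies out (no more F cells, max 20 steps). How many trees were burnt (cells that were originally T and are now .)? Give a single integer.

Answer: 17

Derivation:
Step 1: +3 fires, +1 burnt (F count now 3)
Step 2: +5 fires, +3 burnt (F count now 5)
Step 3: +4 fires, +5 burnt (F count now 4)
Step 4: +1 fires, +4 burnt (F count now 1)
Step 5: +1 fires, +1 burnt (F count now 1)
Step 6: +1 fires, +1 burnt (F count now 1)
Step 7: +1 fires, +1 burnt (F count now 1)
Step 8: +1 fires, +1 burnt (F count now 1)
Step 9: +0 fires, +1 burnt (F count now 0)
Fire out after step 9
Initially T: 19, now '.': 23
Total burnt (originally-T cells now '.'): 17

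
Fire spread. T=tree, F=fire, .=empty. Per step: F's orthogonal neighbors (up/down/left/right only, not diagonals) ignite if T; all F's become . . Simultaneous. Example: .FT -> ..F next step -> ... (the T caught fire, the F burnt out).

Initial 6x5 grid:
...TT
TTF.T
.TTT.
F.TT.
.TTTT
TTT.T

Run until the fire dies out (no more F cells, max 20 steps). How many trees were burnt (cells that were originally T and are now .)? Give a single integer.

Step 1: +2 fires, +2 burnt (F count now 2)
Step 2: +4 fires, +2 burnt (F count now 4)
Step 3: +2 fires, +4 burnt (F count now 2)
Step 4: +3 fires, +2 burnt (F count now 3)
Step 5: +2 fires, +3 burnt (F count now 2)
Step 6: +2 fires, +2 burnt (F count now 2)
Step 7: +0 fires, +2 burnt (F count now 0)
Fire out after step 7
Initially T: 18, now '.': 27
Total burnt (originally-T cells now '.'): 15

Answer: 15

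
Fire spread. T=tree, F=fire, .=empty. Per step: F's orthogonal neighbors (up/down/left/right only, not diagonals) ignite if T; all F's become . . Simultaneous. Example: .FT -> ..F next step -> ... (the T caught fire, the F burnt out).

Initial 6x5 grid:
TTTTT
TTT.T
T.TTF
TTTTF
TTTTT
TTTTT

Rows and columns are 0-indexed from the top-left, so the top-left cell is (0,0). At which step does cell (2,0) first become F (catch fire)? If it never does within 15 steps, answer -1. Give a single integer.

Step 1: cell (2,0)='T' (+4 fires, +2 burnt)
Step 2: cell (2,0)='T' (+5 fires, +4 burnt)
Step 3: cell (2,0)='T' (+5 fires, +5 burnt)
Step 4: cell (2,0)='T' (+5 fires, +5 burnt)
Step 5: cell (2,0)='F' (+5 fires, +5 burnt)
  -> target ignites at step 5
Step 6: cell (2,0)='.' (+2 fires, +5 burnt)
Step 7: cell (2,0)='.' (+0 fires, +2 burnt)
  fire out at step 7

5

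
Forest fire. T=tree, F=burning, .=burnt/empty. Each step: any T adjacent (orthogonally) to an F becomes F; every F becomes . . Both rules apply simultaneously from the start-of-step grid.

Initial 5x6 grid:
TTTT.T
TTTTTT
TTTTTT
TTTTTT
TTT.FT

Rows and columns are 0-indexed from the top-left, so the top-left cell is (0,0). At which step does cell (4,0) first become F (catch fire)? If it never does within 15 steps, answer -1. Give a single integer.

Step 1: cell (4,0)='T' (+2 fires, +1 burnt)
Step 2: cell (4,0)='T' (+3 fires, +2 burnt)
Step 3: cell (4,0)='T' (+4 fires, +3 burnt)
Step 4: cell (4,0)='T' (+5 fires, +4 burnt)
Step 5: cell (4,0)='T' (+6 fires, +5 burnt)
Step 6: cell (4,0)='F' (+4 fires, +6 burnt)
  -> target ignites at step 6
Step 7: cell (4,0)='.' (+2 fires, +4 burnt)
Step 8: cell (4,0)='.' (+1 fires, +2 burnt)
Step 9: cell (4,0)='.' (+0 fires, +1 burnt)
  fire out at step 9

6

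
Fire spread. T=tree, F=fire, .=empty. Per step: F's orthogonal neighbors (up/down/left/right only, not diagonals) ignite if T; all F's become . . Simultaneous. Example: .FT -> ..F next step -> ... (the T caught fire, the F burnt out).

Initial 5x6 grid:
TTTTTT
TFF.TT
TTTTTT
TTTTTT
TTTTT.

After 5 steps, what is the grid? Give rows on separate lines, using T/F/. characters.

Step 1: 5 trees catch fire, 2 burn out
  TFFTTT
  F...TT
  TFFTTT
  TTTTTT
  TTTTT.
Step 2: 6 trees catch fire, 5 burn out
  F..FTT
  ....TT
  F..FTT
  TFFTTT
  TTTTT.
Step 3: 6 trees catch fire, 6 burn out
  ....FT
  ....TT
  ....FT
  F..FTT
  TFFTT.
Step 4: 6 trees catch fire, 6 burn out
  .....F
  ....FT
  .....F
  ....FT
  F..FT.
Step 5: 3 trees catch fire, 6 burn out
  ......
  .....F
  ......
  .....F
  ....F.

......
.....F
......
.....F
....F.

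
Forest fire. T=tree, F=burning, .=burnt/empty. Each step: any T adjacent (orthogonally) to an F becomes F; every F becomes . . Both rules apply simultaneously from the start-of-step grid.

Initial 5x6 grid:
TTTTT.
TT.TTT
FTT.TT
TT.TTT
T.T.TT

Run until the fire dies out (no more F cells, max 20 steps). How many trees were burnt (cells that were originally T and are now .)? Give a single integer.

Answer: 22

Derivation:
Step 1: +3 fires, +1 burnt (F count now 3)
Step 2: +5 fires, +3 burnt (F count now 5)
Step 3: +1 fires, +5 burnt (F count now 1)
Step 4: +1 fires, +1 burnt (F count now 1)
Step 5: +1 fires, +1 burnt (F count now 1)
Step 6: +2 fires, +1 burnt (F count now 2)
Step 7: +1 fires, +2 burnt (F count now 1)
Step 8: +2 fires, +1 burnt (F count now 2)
Step 9: +2 fires, +2 burnt (F count now 2)
Step 10: +3 fires, +2 burnt (F count now 3)
Step 11: +1 fires, +3 burnt (F count now 1)
Step 12: +0 fires, +1 burnt (F count now 0)
Fire out after step 12
Initially T: 23, now '.': 29
Total burnt (originally-T cells now '.'): 22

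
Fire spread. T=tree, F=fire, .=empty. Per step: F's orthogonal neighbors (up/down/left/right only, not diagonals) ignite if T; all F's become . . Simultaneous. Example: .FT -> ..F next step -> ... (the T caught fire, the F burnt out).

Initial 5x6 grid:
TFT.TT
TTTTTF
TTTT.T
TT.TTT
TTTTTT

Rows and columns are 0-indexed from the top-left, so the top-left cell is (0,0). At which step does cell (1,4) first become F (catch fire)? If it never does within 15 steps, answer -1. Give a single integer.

Step 1: cell (1,4)='F' (+6 fires, +2 burnt)
  -> target ignites at step 1
Step 2: cell (1,4)='.' (+6 fires, +6 burnt)
Step 3: cell (1,4)='.' (+6 fires, +6 burnt)
Step 4: cell (1,4)='.' (+4 fires, +6 burnt)
Step 5: cell (1,4)='.' (+3 fires, +4 burnt)
Step 6: cell (1,4)='.' (+0 fires, +3 burnt)
  fire out at step 6

1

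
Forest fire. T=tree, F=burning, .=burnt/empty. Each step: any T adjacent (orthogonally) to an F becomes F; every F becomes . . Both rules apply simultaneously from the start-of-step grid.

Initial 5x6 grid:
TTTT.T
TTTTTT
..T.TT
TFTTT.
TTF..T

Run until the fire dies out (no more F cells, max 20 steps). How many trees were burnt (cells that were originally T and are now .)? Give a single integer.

Answer: 20

Derivation:
Step 1: +3 fires, +2 burnt (F count now 3)
Step 2: +3 fires, +3 burnt (F count now 3)
Step 3: +2 fires, +3 burnt (F count now 2)
Step 4: +4 fires, +2 burnt (F count now 4)
Step 5: +5 fires, +4 burnt (F count now 5)
Step 6: +2 fires, +5 burnt (F count now 2)
Step 7: +1 fires, +2 burnt (F count now 1)
Step 8: +0 fires, +1 burnt (F count now 0)
Fire out after step 8
Initially T: 21, now '.': 29
Total burnt (originally-T cells now '.'): 20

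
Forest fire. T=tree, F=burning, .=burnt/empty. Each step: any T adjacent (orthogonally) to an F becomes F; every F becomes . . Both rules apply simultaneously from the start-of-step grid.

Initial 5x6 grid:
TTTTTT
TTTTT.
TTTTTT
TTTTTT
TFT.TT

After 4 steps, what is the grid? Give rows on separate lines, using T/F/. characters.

Step 1: 3 trees catch fire, 1 burn out
  TTTTTT
  TTTTT.
  TTTTTT
  TFTTTT
  F.F.TT
Step 2: 3 trees catch fire, 3 burn out
  TTTTTT
  TTTTT.
  TFTTTT
  F.FTTT
  ....TT
Step 3: 4 trees catch fire, 3 burn out
  TTTTTT
  TFTTT.
  F.FTTT
  ...FTT
  ....TT
Step 4: 5 trees catch fire, 4 burn out
  TFTTTT
  F.FTT.
  ...FTT
  ....FT
  ....TT

TFTTTT
F.FTT.
...FTT
....FT
....TT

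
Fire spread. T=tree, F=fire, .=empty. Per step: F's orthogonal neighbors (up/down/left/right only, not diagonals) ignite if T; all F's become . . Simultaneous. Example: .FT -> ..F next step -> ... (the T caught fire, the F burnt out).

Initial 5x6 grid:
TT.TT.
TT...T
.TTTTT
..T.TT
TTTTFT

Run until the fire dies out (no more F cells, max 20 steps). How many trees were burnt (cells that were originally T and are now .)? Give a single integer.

Step 1: +3 fires, +1 burnt (F count now 3)
Step 2: +3 fires, +3 burnt (F count now 3)
Step 3: +4 fires, +3 burnt (F count now 4)
Step 4: +3 fires, +4 burnt (F count now 3)
Step 5: +1 fires, +3 burnt (F count now 1)
Step 6: +1 fires, +1 burnt (F count now 1)
Step 7: +2 fires, +1 burnt (F count now 2)
Step 8: +1 fires, +2 burnt (F count now 1)
Step 9: +0 fires, +1 burnt (F count now 0)
Fire out after step 9
Initially T: 20, now '.': 28
Total burnt (originally-T cells now '.'): 18

Answer: 18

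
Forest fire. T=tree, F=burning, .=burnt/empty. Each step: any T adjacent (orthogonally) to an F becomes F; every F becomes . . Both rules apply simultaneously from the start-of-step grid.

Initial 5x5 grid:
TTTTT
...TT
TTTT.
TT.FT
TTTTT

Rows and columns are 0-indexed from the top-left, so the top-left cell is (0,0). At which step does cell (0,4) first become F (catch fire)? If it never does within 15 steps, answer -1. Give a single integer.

Step 1: cell (0,4)='T' (+3 fires, +1 burnt)
Step 2: cell (0,4)='T' (+4 fires, +3 burnt)
Step 3: cell (0,4)='T' (+4 fires, +4 burnt)
Step 4: cell (0,4)='F' (+5 fires, +4 burnt)
  -> target ignites at step 4
Step 5: cell (0,4)='.' (+2 fires, +5 burnt)
Step 6: cell (0,4)='.' (+1 fires, +2 burnt)
Step 7: cell (0,4)='.' (+0 fires, +1 burnt)
  fire out at step 7

4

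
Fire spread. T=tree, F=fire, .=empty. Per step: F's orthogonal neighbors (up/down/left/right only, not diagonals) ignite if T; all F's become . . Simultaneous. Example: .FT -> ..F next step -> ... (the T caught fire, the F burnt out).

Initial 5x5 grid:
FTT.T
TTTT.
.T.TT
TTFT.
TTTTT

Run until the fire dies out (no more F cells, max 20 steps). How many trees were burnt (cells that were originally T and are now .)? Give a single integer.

Answer: 17

Derivation:
Step 1: +5 fires, +2 burnt (F count now 5)
Step 2: +7 fires, +5 burnt (F count now 7)
Step 3: +5 fires, +7 burnt (F count now 5)
Step 4: +0 fires, +5 burnt (F count now 0)
Fire out after step 4
Initially T: 18, now '.': 24
Total burnt (originally-T cells now '.'): 17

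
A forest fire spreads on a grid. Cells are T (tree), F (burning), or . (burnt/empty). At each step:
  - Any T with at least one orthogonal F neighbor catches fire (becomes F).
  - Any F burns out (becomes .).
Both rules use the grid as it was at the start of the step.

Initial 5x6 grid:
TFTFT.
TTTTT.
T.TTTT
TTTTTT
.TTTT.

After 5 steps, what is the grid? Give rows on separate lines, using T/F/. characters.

Step 1: 5 trees catch fire, 2 burn out
  F.F.F.
  TFTFT.
  T.TTTT
  TTTTTT
  .TTTT.
Step 2: 4 trees catch fire, 5 burn out
  ......
  F.F.F.
  T.TFTT
  TTTTTT
  .TTTT.
Step 3: 4 trees catch fire, 4 burn out
  ......
  ......
  F.F.FT
  TTTFTT
  .TTTT.
Step 4: 5 trees catch fire, 4 burn out
  ......
  ......
  .....F
  FTF.FT
  .TTFT.
Step 5: 4 trees catch fire, 5 burn out
  ......
  ......
  ......
  .F...F
  .TF.F.

......
......
......
.F...F
.TF.F.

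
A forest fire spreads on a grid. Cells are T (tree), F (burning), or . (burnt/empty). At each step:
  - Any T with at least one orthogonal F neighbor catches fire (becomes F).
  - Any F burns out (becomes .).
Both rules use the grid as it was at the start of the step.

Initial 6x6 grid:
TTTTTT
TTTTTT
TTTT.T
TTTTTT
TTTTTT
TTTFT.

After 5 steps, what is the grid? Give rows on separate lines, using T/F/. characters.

Step 1: 3 trees catch fire, 1 burn out
  TTTTTT
  TTTTTT
  TTTT.T
  TTTTTT
  TTTFTT
  TTF.F.
Step 2: 4 trees catch fire, 3 burn out
  TTTTTT
  TTTTTT
  TTTT.T
  TTTFTT
  TTF.FT
  TF....
Step 3: 6 trees catch fire, 4 burn out
  TTTTTT
  TTTTTT
  TTTF.T
  TTF.FT
  TF...F
  F.....
Step 4: 5 trees catch fire, 6 burn out
  TTTTTT
  TTTFTT
  TTF..T
  TF...F
  F.....
  ......
Step 5: 6 trees catch fire, 5 burn out
  TTTFTT
  TTF.FT
  TF...F
  F.....
  ......
  ......

TTTFTT
TTF.FT
TF...F
F.....
......
......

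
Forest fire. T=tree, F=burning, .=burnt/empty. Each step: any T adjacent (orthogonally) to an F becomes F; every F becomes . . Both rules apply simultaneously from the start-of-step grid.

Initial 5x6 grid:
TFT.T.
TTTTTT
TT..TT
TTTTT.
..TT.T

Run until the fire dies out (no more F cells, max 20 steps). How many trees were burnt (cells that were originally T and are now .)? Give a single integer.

Answer: 20

Derivation:
Step 1: +3 fires, +1 burnt (F count now 3)
Step 2: +3 fires, +3 burnt (F count now 3)
Step 3: +3 fires, +3 burnt (F count now 3)
Step 4: +3 fires, +3 burnt (F count now 3)
Step 5: +5 fires, +3 burnt (F count now 5)
Step 6: +3 fires, +5 burnt (F count now 3)
Step 7: +0 fires, +3 burnt (F count now 0)
Fire out after step 7
Initially T: 21, now '.': 29
Total burnt (originally-T cells now '.'): 20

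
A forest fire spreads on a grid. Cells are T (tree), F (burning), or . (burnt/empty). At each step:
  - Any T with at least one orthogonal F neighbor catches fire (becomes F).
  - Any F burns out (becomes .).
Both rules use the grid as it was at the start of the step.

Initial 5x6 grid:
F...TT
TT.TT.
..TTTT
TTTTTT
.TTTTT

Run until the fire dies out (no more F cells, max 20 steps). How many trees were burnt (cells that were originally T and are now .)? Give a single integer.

Answer: 2

Derivation:
Step 1: +1 fires, +1 burnt (F count now 1)
Step 2: +1 fires, +1 burnt (F count now 1)
Step 3: +0 fires, +1 burnt (F count now 0)
Fire out after step 3
Initially T: 21, now '.': 11
Total burnt (originally-T cells now '.'): 2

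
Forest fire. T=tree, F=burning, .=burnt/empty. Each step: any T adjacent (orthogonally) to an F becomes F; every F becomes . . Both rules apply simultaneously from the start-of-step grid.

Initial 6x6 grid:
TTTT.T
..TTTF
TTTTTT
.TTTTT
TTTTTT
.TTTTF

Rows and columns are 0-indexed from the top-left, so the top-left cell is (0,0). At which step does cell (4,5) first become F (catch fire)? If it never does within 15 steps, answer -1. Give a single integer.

Step 1: cell (4,5)='F' (+5 fires, +2 burnt)
  -> target ignites at step 1
Step 2: cell (4,5)='.' (+5 fires, +5 burnt)
Step 3: cell (4,5)='.' (+6 fires, +5 burnt)
Step 4: cell (4,5)='.' (+5 fires, +6 burnt)
Step 5: cell (4,5)='.' (+4 fires, +5 burnt)
Step 6: cell (4,5)='.' (+4 fires, +4 burnt)
Step 7: cell (4,5)='.' (+0 fires, +4 burnt)
  fire out at step 7

1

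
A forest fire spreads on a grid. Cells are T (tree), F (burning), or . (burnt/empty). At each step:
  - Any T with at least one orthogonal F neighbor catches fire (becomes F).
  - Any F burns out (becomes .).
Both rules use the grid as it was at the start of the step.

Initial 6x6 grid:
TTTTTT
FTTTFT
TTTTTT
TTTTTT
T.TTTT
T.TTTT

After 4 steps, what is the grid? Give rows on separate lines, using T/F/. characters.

Step 1: 7 trees catch fire, 2 burn out
  FTTTFT
  .FTF.F
  FTTTFT
  TTTTTT
  T.TTTT
  T.TTTT
Step 2: 9 trees catch fire, 7 burn out
  .FTF.F
  ..F...
  .FTF.F
  FTTTFT
  T.TTTT
  T.TTTT
Step 3: 7 trees catch fire, 9 burn out
  ..F...
  ......
  ..F...
  .FTF.F
  F.TTFT
  T.TTTT
Step 4: 5 trees catch fire, 7 burn out
  ......
  ......
  ......
  ..F...
  ..TF.F
  F.TTFT

......
......
......
..F...
..TF.F
F.TTFT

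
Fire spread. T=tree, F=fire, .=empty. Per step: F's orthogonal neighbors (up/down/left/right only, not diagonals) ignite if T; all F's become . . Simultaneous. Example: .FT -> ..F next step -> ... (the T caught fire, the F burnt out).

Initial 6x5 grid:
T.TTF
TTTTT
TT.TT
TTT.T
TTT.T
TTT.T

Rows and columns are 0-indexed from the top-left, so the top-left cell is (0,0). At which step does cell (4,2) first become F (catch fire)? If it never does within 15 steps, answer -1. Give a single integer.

Step 1: cell (4,2)='T' (+2 fires, +1 burnt)
Step 2: cell (4,2)='T' (+3 fires, +2 burnt)
Step 3: cell (4,2)='T' (+3 fires, +3 burnt)
Step 4: cell (4,2)='T' (+2 fires, +3 burnt)
Step 5: cell (4,2)='T' (+3 fires, +2 burnt)
Step 6: cell (4,2)='T' (+3 fires, +3 burnt)
Step 7: cell (4,2)='T' (+3 fires, +3 burnt)
Step 8: cell (4,2)='F' (+3 fires, +3 burnt)
  -> target ignites at step 8
Step 9: cell (4,2)='.' (+2 fires, +3 burnt)
Step 10: cell (4,2)='.' (+0 fires, +2 burnt)
  fire out at step 10

8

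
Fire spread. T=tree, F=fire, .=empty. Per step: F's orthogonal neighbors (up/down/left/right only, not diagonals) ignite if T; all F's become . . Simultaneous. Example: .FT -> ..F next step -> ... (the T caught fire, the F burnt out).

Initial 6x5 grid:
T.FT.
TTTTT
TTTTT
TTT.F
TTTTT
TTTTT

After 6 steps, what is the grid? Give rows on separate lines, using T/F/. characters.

Step 1: 4 trees catch fire, 2 burn out
  T..F.
  TTFTT
  TTTTF
  TTT..
  TTTTF
  TTTTT
Step 2: 7 trees catch fire, 4 burn out
  T....
  TF.FF
  TTFF.
  TTT..
  TTTF.
  TTTTF
Step 3: 5 trees catch fire, 7 burn out
  T....
  F....
  TF...
  TTF..
  TTF..
  TTTF.
Step 4: 5 trees catch fire, 5 burn out
  F....
  .....
  F....
  TF...
  TF...
  TTF..
Step 5: 3 trees catch fire, 5 burn out
  .....
  .....
  .....
  F....
  F....
  TF...
Step 6: 1 trees catch fire, 3 burn out
  .....
  .....
  .....
  .....
  .....
  F....

.....
.....
.....
.....
.....
F....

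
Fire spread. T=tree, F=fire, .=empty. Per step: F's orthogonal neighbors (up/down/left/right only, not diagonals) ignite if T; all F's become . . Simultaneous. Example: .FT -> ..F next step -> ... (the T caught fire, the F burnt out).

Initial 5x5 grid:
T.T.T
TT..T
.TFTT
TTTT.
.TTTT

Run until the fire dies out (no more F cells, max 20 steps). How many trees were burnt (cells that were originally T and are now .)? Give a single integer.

Answer: 16

Derivation:
Step 1: +3 fires, +1 burnt (F count now 3)
Step 2: +5 fires, +3 burnt (F count now 5)
Step 3: +5 fires, +5 burnt (F count now 5)
Step 4: +3 fires, +5 burnt (F count now 3)
Step 5: +0 fires, +3 burnt (F count now 0)
Fire out after step 5
Initially T: 17, now '.': 24
Total burnt (originally-T cells now '.'): 16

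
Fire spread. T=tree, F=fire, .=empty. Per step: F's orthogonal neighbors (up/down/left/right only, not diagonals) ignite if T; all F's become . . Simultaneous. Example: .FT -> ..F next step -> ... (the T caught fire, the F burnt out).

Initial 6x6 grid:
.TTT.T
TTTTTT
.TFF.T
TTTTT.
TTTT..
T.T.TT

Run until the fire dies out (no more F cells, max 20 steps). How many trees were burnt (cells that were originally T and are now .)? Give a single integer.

Answer: 23

Derivation:
Step 1: +5 fires, +2 burnt (F count now 5)
Step 2: +8 fires, +5 burnt (F count now 8)
Step 3: +6 fires, +8 burnt (F count now 6)
Step 4: +3 fires, +6 burnt (F count now 3)
Step 5: +1 fires, +3 burnt (F count now 1)
Step 6: +0 fires, +1 burnt (F count now 0)
Fire out after step 6
Initially T: 25, now '.': 34
Total burnt (originally-T cells now '.'): 23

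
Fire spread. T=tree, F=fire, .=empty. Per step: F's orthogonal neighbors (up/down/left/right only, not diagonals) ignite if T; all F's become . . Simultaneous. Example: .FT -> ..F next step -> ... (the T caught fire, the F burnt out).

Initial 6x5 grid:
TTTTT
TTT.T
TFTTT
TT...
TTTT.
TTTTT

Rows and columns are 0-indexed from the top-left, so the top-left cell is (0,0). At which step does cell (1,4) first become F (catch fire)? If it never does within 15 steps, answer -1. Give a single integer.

Step 1: cell (1,4)='T' (+4 fires, +1 burnt)
Step 2: cell (1,4)='T' (+6 fires, +4 burnt)
Step 3: cell (1,4)='T' (+6 fires, +6 burnt)
Step 4: cell (1,4)='F' (+5 fires, +6 burnt)
  -> target ignites at step 4
Step 5: cell (1,4)='.' (+2 fires, +5 burnt)
Step 6: cell (1,4)='.' (+1 fires, +2 burnt)
Step 7: cell (1,4)='.' (+0 fires, +1 burnt)
  fire out at step 7

4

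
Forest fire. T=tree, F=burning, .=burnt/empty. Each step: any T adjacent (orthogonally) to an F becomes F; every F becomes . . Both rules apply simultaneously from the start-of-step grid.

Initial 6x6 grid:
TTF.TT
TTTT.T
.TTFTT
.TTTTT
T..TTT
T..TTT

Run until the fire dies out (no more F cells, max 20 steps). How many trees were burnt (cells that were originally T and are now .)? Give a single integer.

Answer: 24

Derivation:
Step 1: +6 fires, +2 burnt (F count now 6)
Step 2: +7 fires, +6 burnt (F count now 7)
Step 3: +6 fires, +7 burnt (F count now 6)
Step 4: +3 fires, +6 burnt (F count now 3)
Step 5: +2 fires, +3 burnt (F count now 2)
Step 6: +0 fires, +2 burnt (F count now 0)
Fire out after step 6
Initially T: 26, now '.': 34
Total burnt (originally-T cells now '.'): 24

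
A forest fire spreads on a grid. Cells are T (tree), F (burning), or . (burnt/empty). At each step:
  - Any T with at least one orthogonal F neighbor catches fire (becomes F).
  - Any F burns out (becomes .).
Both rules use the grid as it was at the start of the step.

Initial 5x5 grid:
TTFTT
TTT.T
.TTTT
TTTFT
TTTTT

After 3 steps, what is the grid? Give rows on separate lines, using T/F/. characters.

Step 1: 7 trees catch fire, 2 burn out
  TF.FT
  TTF.T
  .TTFT
  TTF.F
  TTTFT
Step 2: 8 trees catch fire, 7 burn out
  F...F
  TF..T
  .TF.F
  TF...
  TTF.F
Step 3: 5 trees catch fire, 8 burn out
  .....
  F...F
  .F...
  F....
  TF...

.....
F...F
.F...
F....
TF...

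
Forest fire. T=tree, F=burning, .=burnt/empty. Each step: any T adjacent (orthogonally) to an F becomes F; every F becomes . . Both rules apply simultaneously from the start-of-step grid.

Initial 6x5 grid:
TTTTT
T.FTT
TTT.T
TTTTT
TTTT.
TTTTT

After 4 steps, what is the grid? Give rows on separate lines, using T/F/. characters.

Step 1: 3 trees catch fire, 1 burn out
  TTFTT
  T..FT
  TTF.T
  TTTTT
  TTTT.
  TTTTT
Step 2: 5 trees catch fire, 3 burn out
  TF.FT
  T...F
  TF..T
  TTFTT
  TTTT.
  TTTTT
Step 3: 7 trees catch fire, 5 burn out
  F...F
  T....
  F...F
  TF.FT
  TTFT.
  TTTTT
Step 4: 6 trees catch fire, 7 burn out
  .....
  F....
  .....
  F...F
  TF.F.
  TTFTT

.....
F....
.....
F...F
TF.F.
TTFTT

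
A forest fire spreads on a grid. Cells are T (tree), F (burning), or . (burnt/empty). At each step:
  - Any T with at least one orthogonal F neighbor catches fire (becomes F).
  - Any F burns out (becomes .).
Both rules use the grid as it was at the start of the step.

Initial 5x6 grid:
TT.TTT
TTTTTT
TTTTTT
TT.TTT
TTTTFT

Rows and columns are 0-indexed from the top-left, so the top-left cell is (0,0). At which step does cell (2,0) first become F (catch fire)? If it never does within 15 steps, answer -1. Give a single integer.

Step 1: cell (2,0)='T' (+3 fires, +1 burnt)
Step 2: cell (2,0)='T' (+4 fires, +3 burnt)
Step 3: cell (2,0)='T' (+4 fires, +4 burnt)
Step 4: cell (2,0)='T' (+6 fires, +4 burnt)
Step 5: cell (2,0)='T' (+5 fires, +6 burnt)
Step 6: cell (2,0)='F' (+2 fires, +5 burnt)
  -> target ignites at step 6
Step 7: cell (2,0)='.' (+2 fires, +2 burnt)
Step 8: cell (2,0)='.' (+1 fires, +2 burnt)
Step 9: cell (2,0)='.' (+0 fires, +1 burnt)
  fire out at step 9

6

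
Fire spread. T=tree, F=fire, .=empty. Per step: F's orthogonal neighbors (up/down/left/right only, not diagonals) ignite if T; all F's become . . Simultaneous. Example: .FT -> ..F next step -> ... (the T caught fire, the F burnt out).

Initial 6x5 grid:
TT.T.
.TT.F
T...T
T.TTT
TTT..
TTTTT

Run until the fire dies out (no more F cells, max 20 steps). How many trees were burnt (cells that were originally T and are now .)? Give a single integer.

Answer: 14

Derivation:
Step 1: +1 fires, +1 burnt (F count now 1)
Step 2: +1 fires, +1 burnt (F count now 1)
Step 3: +1 fires, +1 burnt (F count now 1)
Step 4: +1 fires, +1 burnt (F count now 1)
Step 5: +1 fires, +1 burnt (F count now 1)
Step 6: +2 fires, +1 burnt (F count now 2)
Step 7: +3 fires, +2 burnt (F count now 3)
Step 8: +3 fires, +3 burnt (F count now 3)
Step 9: +1 fires, +3 burnt (F count now 1)
Step 10: +0 fires, +1 burnt (F count now 0)
Fire out after step 10
Initially T: 19, now '.': 25
Total burnt (originally-T cells now '.'): 14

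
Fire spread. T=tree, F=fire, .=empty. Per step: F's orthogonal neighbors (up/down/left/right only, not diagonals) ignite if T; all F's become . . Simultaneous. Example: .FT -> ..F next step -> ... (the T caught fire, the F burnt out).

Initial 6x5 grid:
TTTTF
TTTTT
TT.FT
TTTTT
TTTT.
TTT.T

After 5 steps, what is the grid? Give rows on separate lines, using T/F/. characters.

Step 1: 5 trees catch fire, 2 burn out
  TTTF.
  TTTFF
  TT..F
  TTTFT
  TTTT.
  TTT.T
Step 2: 5 trees catch fire, 5 burn out
  TTF..
  TTF..
  TT...
  TTF.F
  TTTF.
  TTT.T
Step 3: 4 trees catch fire, 5 burn out
  TF...
  TF...
  TT...
  TF...
  TTF..
  TTT.T
Step 4: 6 trees catch fire, 4 burn out
  F....
  F....
  TF...
  F....
  TF...
  TTF.T
Step 5: 3 trees catch fire, 6 burn out
  .....
  .....
  F....
  .....
  F....
  TF..T

.....
.....
F....
.....
F....
TF..T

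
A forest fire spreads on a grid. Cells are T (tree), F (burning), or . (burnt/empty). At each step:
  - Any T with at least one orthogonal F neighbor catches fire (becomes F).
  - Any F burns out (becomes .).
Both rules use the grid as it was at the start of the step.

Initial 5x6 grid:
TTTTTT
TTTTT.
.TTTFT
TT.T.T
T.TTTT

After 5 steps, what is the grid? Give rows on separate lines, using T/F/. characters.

Step 1: 3 trees catch fire, 1 burn out
  TTTTTT
  TTTTF.
  .TTF.F
  TT.T.T
  T.TTTT
Step 2: 5 trees catch fire, 3 burn out
  TTTTFT
  TTTF..
  .TF...
  TT.F.F
  T.TTTT
Step 3: 6 trees catch fire, 5 burn out
  TTTF.F
  TTF...
  .F....
  TT....
  T.TFTF
Step 4: 5 trees catch fire, 6 burn out
  TTF...
  TF....
  ......
  TF....
  T.F.F.
Step 5: 3 trees catch fire, 5 burn out
  TF....
  F.....
  ......
  F.....
  T.....

TF....
F.....
......
F.....
T.....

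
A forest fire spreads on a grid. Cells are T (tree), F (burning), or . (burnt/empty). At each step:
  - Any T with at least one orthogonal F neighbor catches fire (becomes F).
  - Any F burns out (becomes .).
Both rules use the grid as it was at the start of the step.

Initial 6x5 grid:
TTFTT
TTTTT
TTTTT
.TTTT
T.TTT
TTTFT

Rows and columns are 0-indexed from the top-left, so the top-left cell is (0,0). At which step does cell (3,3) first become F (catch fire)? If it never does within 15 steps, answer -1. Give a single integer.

Step 1: cell (3,3)='T' (+6 fires, +2 burnt)
Step 2: cell (3,3)='F' (+9 fires, +6 burnt)
  -> target ignites at step 2
Step 3: cell (3,3)='.' (+7 fires, +9 burnt)
Step 4: cell (3,3)='.' (+4 fires, +7 burnt)
Step 5: cell (3,3)='.' (+0 fires, +4 burnt)
  fire out at step 5

2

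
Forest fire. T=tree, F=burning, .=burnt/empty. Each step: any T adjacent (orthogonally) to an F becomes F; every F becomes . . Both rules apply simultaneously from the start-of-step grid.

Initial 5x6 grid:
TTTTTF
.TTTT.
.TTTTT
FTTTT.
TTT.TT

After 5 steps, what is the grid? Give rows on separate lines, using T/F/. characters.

Step 1: 3 trees catch fire, 2 burn out
  TTTTF.
  .TTTT.
  .TTTTT
  .FTTT.
  FTT.TT
Step 2: 5 trees catch fire, 3 burn out
  TTTF..
  .TTTF.
  .FTTTT
  ..FTT.
  .FT.TT
Step 3: 7 trees catch fire, 5 burn out
  TTF...
  .FTF..
  ..FTFT
  ...FT.
  ..F.TT
Step 4: 5 trees catch fire, 7 burn out
  TF....
  ..F...
  ...F.F
  ....F.
  ....TT
Step 5: 2 trees catch fire, 5 burn out
  F.....
  ......
  ......
  ......
  ....FT

F.....
......
......
......
....FT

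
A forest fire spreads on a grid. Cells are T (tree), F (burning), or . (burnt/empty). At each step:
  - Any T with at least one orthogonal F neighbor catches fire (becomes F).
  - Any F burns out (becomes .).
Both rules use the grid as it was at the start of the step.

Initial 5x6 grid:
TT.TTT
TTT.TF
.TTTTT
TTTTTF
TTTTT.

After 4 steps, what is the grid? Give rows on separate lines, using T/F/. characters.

Step 1: 4 trees catch fire, 2 burn out
  TT.TTF
  TTT.F.
  .TTTTF
  TTTTF.
  TTTTT.
Step 2: 4 trees catch fire, 4 burn out
  TT.TF.
  TTT...
  .TTTF.
  TTTF..
  TTTTF.
Step 3: 4 trees catch fire, 4 burn out
  TT.F..
  TTT...
  .TTF..
  TTF...
  TTTF..
Step 4: 3 trees catch fire, 4 burn out
  TT....
  TTT...
  .TF...
  TF....
  TTF...

TT....
TTT...
.TF...
TF....
TTF...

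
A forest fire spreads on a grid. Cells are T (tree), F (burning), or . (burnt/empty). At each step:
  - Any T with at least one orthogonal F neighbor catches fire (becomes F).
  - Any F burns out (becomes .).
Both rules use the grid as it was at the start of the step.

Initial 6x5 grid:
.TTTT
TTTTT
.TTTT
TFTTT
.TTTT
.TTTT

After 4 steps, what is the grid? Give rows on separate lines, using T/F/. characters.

Step 1: 4 trees catch fire, 1 burn out
  .TTTT
  TTTTT
  .FTTT
  F.FTT
  .FTTT
  .TTTT
Step 2: 5 trees catch fire, 4 burn out
  .TTTT
  TFTTT
  ..FTT
  ...FT
  ..FTT
  .FTTT
Step 3: 7 trees catch fire, 5 burn out
  .FTTT
  F.FTT
  ...FT
  ....F
  ...FT
  ..FTT
Step 4: 5 trees catch fire, 7 burn out
  ..FTT
  ...FT
  ....F
  .....
  ....F
  ...FT

..FTT
...FT
....F
.....
....F
...FT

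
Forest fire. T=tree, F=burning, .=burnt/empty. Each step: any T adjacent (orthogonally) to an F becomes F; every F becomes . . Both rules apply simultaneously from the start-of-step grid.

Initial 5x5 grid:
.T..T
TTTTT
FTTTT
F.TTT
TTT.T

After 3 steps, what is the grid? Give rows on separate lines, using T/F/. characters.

Step 1: 3 trees catch fire, 2 burn out
  .T..T
  FTTTT
  .FTTT
  ..TTT
  FTT.T
Step 2: 3 trees catch fire, 3 burn out
  .T..T
  .FTTT
  ..FTT
  ..TTT
  .FT.T
Step 3: 5 trees catch fire, 3 burn out
  .F..T
  ..FTT
  ...FT
  ..FTT
  ..F.T

.F..T
..FTT
...FT
..FTT
..F.T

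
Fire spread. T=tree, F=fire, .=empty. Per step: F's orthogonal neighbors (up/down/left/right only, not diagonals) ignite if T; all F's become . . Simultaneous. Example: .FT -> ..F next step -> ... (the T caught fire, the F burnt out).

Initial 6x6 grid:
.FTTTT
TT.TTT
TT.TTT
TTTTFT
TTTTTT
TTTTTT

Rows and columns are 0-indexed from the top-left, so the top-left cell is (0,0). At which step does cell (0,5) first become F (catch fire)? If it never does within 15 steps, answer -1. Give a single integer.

Step 1: cell (0,5)='T' (+6 fires, +2 burnt)
Step 2: cell (0,5)='T' (+10 fires, +6 burnt)
Step 3: cell (0,5)='T' (+8 fires, +10 burnt)
Step 4: cell (0,5)='F' (+4 fires, +8 burnt)
  -> target ignites at step 4
Step 5: cell (0,5)='.' (+2 fires, +4 burnt)
Step 6: cell (0,5)='.' (+1 fires, +2 burnt)
Step 7: cell (0,5)='.' (+0 fires, +1 burnt)
  fire out at step 7

4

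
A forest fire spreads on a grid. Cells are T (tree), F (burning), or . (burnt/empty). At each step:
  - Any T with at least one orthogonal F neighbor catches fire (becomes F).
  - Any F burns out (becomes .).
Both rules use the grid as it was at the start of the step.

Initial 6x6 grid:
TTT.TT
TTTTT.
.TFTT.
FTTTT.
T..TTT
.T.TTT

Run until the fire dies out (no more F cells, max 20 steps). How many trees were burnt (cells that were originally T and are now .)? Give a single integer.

Step 1: +6 fires, +2 burnt (F count now 6)
Step 2: +5 fires, +6 burnt (F count now 5)
Step 3: +5 fires, +5 burnt (F count now 5)
Step 4: +4 fires, +5 burnt (F count now 4)
Step 5: +3 fires, +4 burnt (F count now 3)
Step 6: +1 fires, +3 burnt (F count now 1)
Step 7: +0 fires, +1 burnt (F count now 0)
Fire out after step 7
Initially T: 25, now '.': 35
Total burnt (originally-T cells now '.'): 24

Answer: 24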